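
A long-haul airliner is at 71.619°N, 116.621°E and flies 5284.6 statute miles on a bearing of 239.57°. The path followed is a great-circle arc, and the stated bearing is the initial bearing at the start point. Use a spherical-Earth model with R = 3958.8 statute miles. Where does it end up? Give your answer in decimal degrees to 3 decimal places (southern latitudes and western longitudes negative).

latitude 3.813°, longitude 59.457°

The arc subtends δ = 5284.6/3958.8 = 1.334899 rad at the centre.
With φ₁ = 71.619° = 1.249987 rad and θ = 239.57° = 4.181285 rad:
Destination latitude: φ₂ = arcsin( sin φ₁ cos δ + cos φ₁ sin δ cos θ ) = arcsin(0.066502) = 3.813°.
Then Δλ = atan2(-0.264366, 0.170606) = -0.997705 rad, from sin θ sin δ cos φ₁ over cos δ − sin φ₁ sin φ₂.
λ₂ = 116.621° + -57.164° = 59.457°.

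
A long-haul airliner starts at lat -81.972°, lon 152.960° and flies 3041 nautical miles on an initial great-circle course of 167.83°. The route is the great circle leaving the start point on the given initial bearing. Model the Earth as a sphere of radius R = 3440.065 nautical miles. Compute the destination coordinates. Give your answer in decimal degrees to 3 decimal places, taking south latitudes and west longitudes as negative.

latitude -47.174°, longitude -40.915°

δ = 3041/3440.065 = 0.883995 rad (50.6492°).
With φ₁ = -81.972° = -1.430681 rad and θ = 167.83° = 2.929186 rad:
Applying the spherical law of cosines for sides, sin φ₂ = sin φ₁ cos δ + cos φ₁ sin δ cos θ = -0.733420, so φ₂ = -47.174°.
For the longitude increment, Δλ = atan2( sin θ sin δ cos φ₁, cos δ − sin φ₁ sin φ₂ ) = atan2(0.022766, -0.092165) = 166.125°.
λ₂ = 152.960° + 166.125° = 319.085°, normalized to (−180°, 180°] → -40.915°.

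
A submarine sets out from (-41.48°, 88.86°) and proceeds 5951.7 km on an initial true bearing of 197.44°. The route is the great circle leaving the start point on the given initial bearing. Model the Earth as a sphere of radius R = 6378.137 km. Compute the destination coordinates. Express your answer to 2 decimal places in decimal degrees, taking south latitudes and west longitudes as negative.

latitude -75.61°, longitude -15.52°

Central angle δ = d/R = 0.933141 rad.
Start latitude φ₁ = -0.723963 rad; initial bearing θ = 3.445978 rad.
Destination latitude: φ₂ = arcsin( sin φ₁ cos δ + cos φ₁ sin δ cos θ ) = arcsin(-0.968606) = -75.61°.
Then Δλ = atan2(-0.180414, -0.046251) = -1.821754 rad, from sin θ sin δ cos φ₁ over cos δ − sin φ₁ sin φ₂.
Hence λ₂ = 88.86° + -104.38° = -15.52°.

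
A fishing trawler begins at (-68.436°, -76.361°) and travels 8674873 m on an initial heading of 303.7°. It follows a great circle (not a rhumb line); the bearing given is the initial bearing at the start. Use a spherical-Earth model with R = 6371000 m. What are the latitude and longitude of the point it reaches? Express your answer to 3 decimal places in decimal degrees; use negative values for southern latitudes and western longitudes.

Central angle δ = d/R = 1.361619 rad.
Converting: φ₁ = -1.194434 rad, θ = 5.300565 rad.
Destination latitude: φ₂ = arcsin( sin φ₁ cos δ + cos φ₁ sin δ cos θ ) = arcsin(0.006361) = 0.364°.
Δλ = atan2( sin θ sin δ cos φ₁ , cos δ − sin φ₁ sin φ₂ ) = atan2(-0.299111, 0.213572) = -0.950723 rad = -54.472°.
λ₂ = -76.361° + -54.472° = -130.833°.

latitude 0.364°, longitude -130.833°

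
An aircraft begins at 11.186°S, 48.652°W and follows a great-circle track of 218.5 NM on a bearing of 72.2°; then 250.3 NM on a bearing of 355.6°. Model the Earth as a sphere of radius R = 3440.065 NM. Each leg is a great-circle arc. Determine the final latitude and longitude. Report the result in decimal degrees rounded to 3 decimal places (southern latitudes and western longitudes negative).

latitude -5.897°, longitude -45.454°

Apply the spherical direct solution leg by leg, carrying full precision between legs.
Leg 1: from (-11.186°, -48.652°), δ = 218.5/3440.065 = 0.063516 rad, θ = 72.2° → φ = -10.054°, λ = -45.133°.
Leg 2: from (-10.054°, -45.133°), δ = 250.3/3440.065 = 0.072760 rad, θ = 355.6° → φ = -5.897°, λ = -45.454°.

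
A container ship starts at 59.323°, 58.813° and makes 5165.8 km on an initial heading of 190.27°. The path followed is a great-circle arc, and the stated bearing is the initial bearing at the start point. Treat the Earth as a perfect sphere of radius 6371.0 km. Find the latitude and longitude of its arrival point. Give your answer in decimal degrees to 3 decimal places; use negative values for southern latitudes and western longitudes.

Angular distance δ = d/R = 5165.8 / 6371 = 0.810830 rad.
With φ₁ = 59.323° = 1.035382 rad and θ = 190.27° = 3.320838 rad:
sin φ₂ = sin φ₁ cos δ + cos φ₁ sin δ cos θ = (0.860057)(0.688897) + (0.510198)(0.724859)(-0.983979) = 0.228594
φ₂ = asin(0.228594) = 0.230633 rad = 13.214°.
For the longitude increment, Δλ = atan2( sin θ sin δ cos φ₁, cos δ − sin φ₁ sin φ₂ ) = atan2(-0.065934, 0.492293) = -7.628°.
λ₂ = 58.813° + -7.628° = 51.185°.

latitude 13.214°, longitude 51.185°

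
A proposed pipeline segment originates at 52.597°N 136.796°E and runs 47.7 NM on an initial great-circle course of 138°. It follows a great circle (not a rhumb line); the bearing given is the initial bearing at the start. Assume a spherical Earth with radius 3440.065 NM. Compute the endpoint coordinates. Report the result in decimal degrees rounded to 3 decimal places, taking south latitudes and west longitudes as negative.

latitude 52.003°, longitude 137.660°

Central angle δ = d/R = 0.013866 rad.
Start latitude φ₁ = 0.917991 rad; initial bearing θ = 2.408554 rad.
Destination latitude: φ₂ = arcsin( sin φ₁ cos δ + cos φ₁ sin δ cos θ ) = arcsin(0.788048) = 52.003°.
Then Δλ = atan2(0.005636, 0.373892) = 0.015071 rad, from sin θ sin δ cos φ₁ over cos δ − sin φ₁ sin φ₂.
Hence λ₂ = 136.796° + 0.864° = 137.660°.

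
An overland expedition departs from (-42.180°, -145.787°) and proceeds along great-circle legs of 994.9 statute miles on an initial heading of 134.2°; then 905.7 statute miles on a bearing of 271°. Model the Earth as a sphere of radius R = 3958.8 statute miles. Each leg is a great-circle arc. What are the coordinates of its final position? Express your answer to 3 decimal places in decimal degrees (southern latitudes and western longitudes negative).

Apply the spherical direct solution leg by leg, carrying full precision between legs.
Leg 1: from (-42.180°, -145.787°), δ = 994.9/3958.8 = 0.251314 rad, θ = 134.2° → φ = -51.155°, λ = -129.274°.
Leg 2: from (-51.155°, -129.274°), δ = 905.7/3958.8 = 0.228781 rad, θ = 271° → φ = -49.119°, λ = -149.545°.

latitude -49.119°, longitude -149.545°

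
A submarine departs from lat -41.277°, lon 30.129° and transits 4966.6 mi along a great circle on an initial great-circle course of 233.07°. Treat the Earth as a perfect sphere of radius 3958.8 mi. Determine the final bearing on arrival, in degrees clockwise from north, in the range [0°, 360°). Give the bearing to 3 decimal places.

Angular distance δ = d/R = 4966.6 / 3958.8 = 1.254572 rad.
With φ₁ = -41.277° = -0.720420 rad and θ = 233.07° = 4.067839 rad:
Applying the spherical law of cosines for sides, sin φ₂ = sin φ₁ cos δ + cos φ₁ sin δ cos θ = -0.634312, so φ₂ = -39.369°.
For the longitude increment, Δλ = atan2( sin θ sin δ cos φ₁, cos δ − sin φ₁ sin φ₂ ) = atan2(-0.570963, -0.107476) = -100.660°.
Hence λ₂ = 30.129° + -100.660° = -70.531°.
The forward bearing on arrival equals the back-azimuth from the destination plus 180°.
Back-azimuth from P₂ (-39.369°, -70.531°) to P₁ (-41.277°, 30.129°), with Δλ' = λ₁ − λ₂ = 100.660°: atan2( sin Δλ' cos φ₁ , cos φ₂ sin φ₁ − sin φ₂ cos φ₁ cos Δλ' ) = 129.005°.
Final bearing = (129.005° + 180°) mod 360° = 309.005°.

final bearing 309.005°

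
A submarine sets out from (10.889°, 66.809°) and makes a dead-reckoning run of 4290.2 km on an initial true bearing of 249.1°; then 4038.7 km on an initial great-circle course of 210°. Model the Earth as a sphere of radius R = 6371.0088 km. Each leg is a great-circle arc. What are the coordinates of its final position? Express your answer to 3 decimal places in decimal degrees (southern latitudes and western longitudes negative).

latitude -34.660°, longitude 9.968°

Apply the spherical direct solution leg by leg, carrying full precision between legs.
Leg 1: from (10.889°, 66.809°), δ = 4290.2/6371.0088 = 0.673394 rad, θ = 249.1° → φ = -4.060°, λ = 31.071°.
Leg 2: from (-4.060°, 31.071°), δ = 4038.7/6371.0088 = 0.633918 rad, θ = 210° → φ = -34.660°, λ = 9.968°.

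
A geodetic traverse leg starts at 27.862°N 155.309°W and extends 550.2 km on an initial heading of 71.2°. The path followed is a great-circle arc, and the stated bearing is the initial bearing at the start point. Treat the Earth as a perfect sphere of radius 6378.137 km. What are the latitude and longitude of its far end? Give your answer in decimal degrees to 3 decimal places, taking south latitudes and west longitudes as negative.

δ = 550.2/6378.137 = 0.086263 rad (4.9425°).
Start latitude φ₁ = 0.486284 rad; initial bearing θ = 1.242674 rad.
Destination latitude: φ₂ = arcsin( sin φ₁ cos δ + cos φ₁ sin δ cos θ ) = arcsin(0.490152) = 29.351°.
Then Δλ = atan2(0.072105, 0.767212) = 0.093708 rad, from sin θ sin δ cos φ₁ over cos δ − sin φ₁ sin φ₂.
λ₂ = -155.309° + 5.369° = -149.940°.

latitude 29.351°, longitude -149.940°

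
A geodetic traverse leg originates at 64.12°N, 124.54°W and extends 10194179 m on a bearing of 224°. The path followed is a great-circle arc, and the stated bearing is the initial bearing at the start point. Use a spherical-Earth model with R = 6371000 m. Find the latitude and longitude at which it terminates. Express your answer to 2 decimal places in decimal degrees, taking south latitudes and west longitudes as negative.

δ = 10194179/6371000 = 1.600091 rad (91.6785°).
Start latitude φ₁ = 1.119105 rad; initial bearing θ = 3.909538 rad.
Applying the spherical law of cosines for sides, sin φ₂ = sin φ₁ cos δ + cos φ₁ sin δ cos θ = -0.340201, so φ₂ = -19.89°.
For the longitude increment, Δλ = atan2( sin θ sin δ cos φ₁, cos δ − sin φ₁ sin φ₂ ) = atan2(-0.303080, 0.276792) = -47.60°.
λ₂ = λ₁ + Δλ = -172.14°.

latitude -19.89°, longitude -172.14°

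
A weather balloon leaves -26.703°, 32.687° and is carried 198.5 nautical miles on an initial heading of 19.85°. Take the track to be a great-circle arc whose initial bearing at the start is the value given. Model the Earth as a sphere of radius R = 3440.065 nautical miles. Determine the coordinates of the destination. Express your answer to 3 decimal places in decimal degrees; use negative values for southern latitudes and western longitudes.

Central angle δ = d/R = 0.057702 rad.
Start latitude φ₁ = -0.466055 rad; initial bearing θ = 0.346448 rad.
sin φ₂ = sin φ₁ cos δ + cos φ₁ sin δ cos θ = (-0.449366)(0.998336) + (0.893348)(0.057670)(0.940585) = -0.400159
φ₂ = asin(-0.400159) = -0.411691 rad = -23.588°.
Δλ = atan2( sin θ sin δ cos φ₁ , cos δ − sin φ₁ sin φ₂ ) = atan2(0.017494, 0.818518) = 0.021369 rad = 1.224°.
Hence λ₂ = 32.687° + 1.224° = 33.911°.

latitude -23.588°, longitude 33.911°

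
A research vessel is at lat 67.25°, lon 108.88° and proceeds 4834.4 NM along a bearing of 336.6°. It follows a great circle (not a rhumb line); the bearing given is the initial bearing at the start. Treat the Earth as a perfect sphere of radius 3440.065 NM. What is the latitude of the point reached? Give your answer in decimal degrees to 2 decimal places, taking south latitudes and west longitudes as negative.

Central angle δ = d/R = 1.405322 rad.
Converting: φ₁ = 1.173734 rad, θ = 5.874778 rad.
sin φ₂ = sin φ₁ cos δ + cos φ₁ sin δ cos θ = (0.922201)(0.164720) + (0.386711)(0.986340)(0.917755) = 0.501963
φ₂ = asin(0.501963) = 0.525867 rad = 30.13°.
Then Δλ = atan2(-0.151484, -0.298191) = -2.671558 rad, from sin θ sin δ cos φ₁ over cos δ − sin φ₁ sin φ₂.
λ₂ = λ₁ + Δλ = -44.19°.

latitude 30.13°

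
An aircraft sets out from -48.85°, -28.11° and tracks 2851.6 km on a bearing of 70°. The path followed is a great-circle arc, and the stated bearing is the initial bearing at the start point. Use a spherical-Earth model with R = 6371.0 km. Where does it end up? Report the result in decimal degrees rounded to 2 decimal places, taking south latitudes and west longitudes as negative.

latitude -35.55°, longitude 1.88°

δ = 2851.6/6371 = 0.447591 rad (25.6451°).
Start latitude φ₁ = -0.852593 rad; initial bearing θ = 1.221730 rad.
Applying the spherical law of cosines for sides, sin φ₂ = sin φ₁ cos δ + cos φ₁ sin δ cos θ = -0.581409, so φ₂ = -35.55°.
For the longitude increment, Δλ = atan2( sin θ sin δ cos φ₁, cos δ − sin φ₁ sin φ₂ ) = atan2(0.267618, 0.463697) = 29.99°.
λ₂ = λ₁ + Δλ = 1.88°.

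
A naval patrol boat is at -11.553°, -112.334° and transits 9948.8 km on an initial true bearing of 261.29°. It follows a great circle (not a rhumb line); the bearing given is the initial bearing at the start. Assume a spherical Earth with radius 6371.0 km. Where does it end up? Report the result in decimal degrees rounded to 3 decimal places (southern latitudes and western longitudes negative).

latitude -8.639°, longitude 156.432°

δ = 9948.8/6371 = 1.561576 rad (89.4717°).
Start latitude φ₁ = -0.201638 rad; initial bearing θ = 4.560371 rad.
Destination latitude: φ₂ = arcsin( sin φ₁ cos δ + cos φ₁ sin δ cos θ ) = arcsin(-0.150206) = -8.639°.
Δλ = atan2( sin θ sin δ cos φ₁ , cos δ − sin φ₁ sin φ₂ ) = atan2(-0.968400, -0.020862) = -1.592336 rad = -91.234°.
λ₂ = -112.334° + -91.234° = -203.568°, normalized to (−180°, 180°] → 156.432°.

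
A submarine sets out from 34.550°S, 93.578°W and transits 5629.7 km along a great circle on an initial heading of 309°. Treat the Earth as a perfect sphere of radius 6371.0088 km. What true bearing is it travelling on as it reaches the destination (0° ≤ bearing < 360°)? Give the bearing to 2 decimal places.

δ = 5629.7/6371.0088 = 0.883643 rad (50.6290°).
Converting: φ₁ = -0.603011 rad, θ = 5.393067 rad.
sin φ₂ = sin φ₁ cos δ + cos φ₁ sin δ cos θ = (-0.567125)(0.634339) + (0.823632)(0.773055)(0.629320) = 0.040947
φ₂ = asin(0.040947) = 0.040958 rad = 2.347°.
Then Δλ = atan2(-0.494819, 0.657561) = -0.645103 rad, from sin θ sin δ cos φ₁ over cos δ − sin φ₁ sin φ₂.
λ₂ = -93.578° + -36.962° = -130.540°.
The forward bearing on arrival equals the back-azimuth from the destination plus 180°.
Back-azimuth from P₂ (2.35°, -130.54°) to P₁ (-34.55°, -93.58°), with Δλ' = λ₁ − λ₂ = 36.96°: atan2( sin Δλ' cos φ₁ , cos φ₂ sin φ₁ − sin φ₂ cos φ₁ cos Δλ' ) = 140.16°.
Final bearing = (140.16° + 180°) mod 360° = 320.16°.

final bearing 320.16°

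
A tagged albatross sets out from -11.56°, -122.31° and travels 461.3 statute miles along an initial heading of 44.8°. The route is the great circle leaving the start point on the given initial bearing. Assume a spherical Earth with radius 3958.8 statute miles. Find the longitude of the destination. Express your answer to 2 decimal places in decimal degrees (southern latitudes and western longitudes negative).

Angular distance δ = d/R = 461.3 / 3958.8 = 0.116525 rad.
With φ₁ = -11.56° = -0.201760 rad and θ = 44.8° = 0.781908 rad:
Destination latitude: φ₂ = arcsin( sin φ₁ cos δ + cos φ₁ sin δ cos θ ) = arcsin(-0.118213) = -6.79°.
Then Δλ = atan2(0.080260, 0.969530) = 0.082594 rad, from sin θ sin δ cos φ₁ over cos δ − sin φ₁ sin φ₂.
λ₂ = -122.31° + 4.73° = -117.58°.

longitude -117.58°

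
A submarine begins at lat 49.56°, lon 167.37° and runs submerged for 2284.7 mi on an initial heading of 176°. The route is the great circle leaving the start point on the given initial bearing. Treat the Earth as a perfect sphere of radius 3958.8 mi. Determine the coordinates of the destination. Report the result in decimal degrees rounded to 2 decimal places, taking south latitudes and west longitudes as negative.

latitude 16.55°, longitude 169.65°

The arc subtends δ = 2284.7/3958.8 = 0.577119 rad at the centre.
Converting: φ₁ = 0.864985 rad, θ = 3.071779 rad.
sin φ₂ = sin φ₁ cos δ + cos φ₁ sin δ cos θ = (0.761086)(0.838038) + (0.648651)(0.545612)(-0.997564) = 0.284769
φ₂ = asin(0.284769) = 0.288765 rad = 16.55°.
For the longitude increment, Δλ = atan2( sin θ sin δ cos φ₁, cos δ − sin φ₁ sin φ₂ ) = atan2(0.024688, 0.621305) = 2.28°.
Hence λ₂ = 167.37° + 2.28° = 169.65°.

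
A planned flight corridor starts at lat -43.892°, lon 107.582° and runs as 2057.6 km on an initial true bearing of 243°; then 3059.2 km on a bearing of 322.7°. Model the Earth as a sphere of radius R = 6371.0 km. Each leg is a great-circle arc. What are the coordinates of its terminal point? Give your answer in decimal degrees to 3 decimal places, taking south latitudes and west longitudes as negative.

Apply the spherical direct solution leg by leg, carrying full precision between legs.
Leg 1: from (-43.892°, 107.582°), δ = 2057.6/6371 = 0.322963 rad, θ = 243° → φ = -49.578°, λ = 81.725°.
Leg 2: from (-49.578°, 81.725°), δ = 3059.2/6371 = 0.480176 rad, θ = 322.7° → φ = -25.909°, λ = 63.593°.

latitude -25.909°, longitude 63.593°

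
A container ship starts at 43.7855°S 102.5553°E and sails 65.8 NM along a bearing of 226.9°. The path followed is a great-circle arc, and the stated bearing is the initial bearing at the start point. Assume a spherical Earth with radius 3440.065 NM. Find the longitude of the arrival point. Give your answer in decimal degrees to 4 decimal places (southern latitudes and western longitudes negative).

longitude 101.4328°

Central angle δ = d/R = 0.019128 rad.
Start latitude φ₁ = -0.764201 rad; initial bearing θ = 3.960152 rad.
Applying the spherical law of cosines for sides, sin φ₂ = sin φ₁ cos δ + cos φ₁ sin δ cos θ = -0.701269, so φ₂ = -44.5289°.
For the longitude increment, Δλ = atan2( sin θ sin δ cos φ₁, cos δ − sin φ₁ sin φ₂ ) = atan2(-0.010082, 0.514567) = -1.1225°.
λ₂ = 102.5553° + -1.1225° = 101.4328°.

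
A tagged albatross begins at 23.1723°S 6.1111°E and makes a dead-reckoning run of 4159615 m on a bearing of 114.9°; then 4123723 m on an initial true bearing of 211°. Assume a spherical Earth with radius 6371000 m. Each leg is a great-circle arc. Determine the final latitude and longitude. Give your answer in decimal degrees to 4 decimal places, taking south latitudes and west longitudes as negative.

latitude -60.3868°, longitude 8.3633°

Apply the spherical direct solution leg by leg, carrying full precision between legs.
Leg 1: from (-23.1723°, 6.1111°), δ = 4159615/6371000 = 0.652898 rad, θ = 114.9° → φ = -33.2098°, λ = 47.3034°.
Leg 2: from (-33.2098°, 47.3034°), δ = 4123723/6371000 = 0.647265 rad, θ = 211° → φ = -60.3868°, λ = 8.3633°.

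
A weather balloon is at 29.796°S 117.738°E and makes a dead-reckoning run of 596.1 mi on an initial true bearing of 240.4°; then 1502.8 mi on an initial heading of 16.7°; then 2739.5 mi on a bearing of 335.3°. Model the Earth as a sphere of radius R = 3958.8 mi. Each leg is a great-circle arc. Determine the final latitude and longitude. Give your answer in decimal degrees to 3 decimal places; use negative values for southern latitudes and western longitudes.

Apply the spherical direct solution leg by leg, carrying full precision between legs.
Leg 1: from (-29.796°, 117.738°), δ = 596.1/3958.8 = 0.150576 rad, θ = 240.4° → φ = -33.751°, λ = 108.713°.
Leg 2: from (-33.751°, 108.713°), δ = 1502.8/3958.8 = 0.379610 rad, θ = 16.7° → φ = -12.764°, λ = 114.981°.
Leg 3: from (-12.764°, 114.981°), δ = 2739.5/3958.8 = 0.692003 rad, θ = 335.3° → φ = 23.283°, λ = 98.107°.

latitude 23.283°, longitude 98.107°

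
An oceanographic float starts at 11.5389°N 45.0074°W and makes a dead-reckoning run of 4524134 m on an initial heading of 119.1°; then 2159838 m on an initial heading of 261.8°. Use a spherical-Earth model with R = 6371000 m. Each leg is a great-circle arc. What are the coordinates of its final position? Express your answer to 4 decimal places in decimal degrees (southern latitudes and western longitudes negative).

Apply the spherical direct solution leg by leg, carrying full precision between legs.
Leg 1: from (11.5389°, -45.0074°), δ = 4524134/6371000 = 0.710114 rad, θ = 119.1° → φ = -9.1466°, λ = -9.7700°.
Leg 2: from (-9.1466°, -9.7700°), δ = 2159838/6371000 = 0.339011 rad, θ = 261.8° → φ = -11.3465°, λ = -29.3861°.

latitude -11.3465°, longitude -29.3861°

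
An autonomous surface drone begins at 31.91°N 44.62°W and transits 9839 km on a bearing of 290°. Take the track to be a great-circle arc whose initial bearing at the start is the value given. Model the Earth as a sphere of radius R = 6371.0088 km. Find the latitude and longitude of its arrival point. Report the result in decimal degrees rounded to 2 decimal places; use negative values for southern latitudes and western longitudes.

Central angle δ = d/R = 1.544339 rad.
Start latitude φ₁ = 0.556935 rad; initial bearing θ = 5.061455 rad.
sin φ₂ = sin φ₁ cos δ + cos φ₁ sin δ cos θ = (0.528587)(0.026454) + (0.848879)(0.999650)(0.342020) = 0.304215
φ₂ = asin(0.304215) = 0.309115 rad = 17.71°.
Δλ = atan2( sin θ sin δ cos φ₁ , cos δ − sin φ₁ sin φ₂ ) = atan2(-0.797407, -0.134350) = -1.737713 rad = -99.56°.
Hence λ₂ = -44.62° + -99.56° = -144.18°.

latitude 17.71°, longitude -144.18°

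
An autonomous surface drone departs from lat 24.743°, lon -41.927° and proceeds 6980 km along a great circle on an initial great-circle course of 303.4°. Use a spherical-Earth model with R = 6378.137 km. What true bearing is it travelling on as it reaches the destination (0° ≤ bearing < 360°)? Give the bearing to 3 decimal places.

final bearing 259.344°

Central angle δ = d/R = 1.094363 rad.
Converting: φ₁ = 0.431847 rad, θ = 5.295329 rad.
sin φ₂ = sin φ₁ cos δ + cos φ₁ sin δ cos θ = (0.418549)(0.458612) + (0.908194)(0.888636)(0.550481) = 0.636220
φ₂ = asin(0.636220) = 0.689588 rad = 39.510°.
For the longitude increment, Δλ = atan2( sin θ sin δ cos φ₁, cos δ − sin φ₁ sin φ₂ ) = atan2(-0.673768, 0.192323) = -74.069°.
λ₂ = -41.927° + -74.069° = -115.996°.
The forward bearing on arrival equals the back-azimuth from the destination plus 180°.
Back-azimuth from P₂ (39.510°, -115.996°) to P₁ (24.743°, -41.927°), with Δλ' = λ₁ − λ₂ = 74.069°: atan2( sin Δλ' cos φ₁ , cos φ₂ sin φ₁ − sin φ₂ cos φ₁ cos Δλ' ) = 79.344°.
Final bearing = (79.344° + 180°) mod 360° = 259.344°.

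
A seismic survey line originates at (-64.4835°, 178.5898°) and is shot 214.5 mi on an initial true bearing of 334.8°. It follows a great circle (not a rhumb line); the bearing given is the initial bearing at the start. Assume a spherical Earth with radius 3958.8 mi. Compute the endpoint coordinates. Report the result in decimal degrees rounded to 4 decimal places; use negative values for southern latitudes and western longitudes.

latitude -61.6458°, longitude 175.8068°

δ = 214.5/3958.8 = 0.054183 rad (3.1045°).
Start latitude φ₁ = -1.125449 rad; initial bearing θ = 5.843362 rad.
Applying the spherical law of cosines for sides, sin φ₂ = sin φ₁ cos δ + cos φ₁ sin δ cos θ = -0.880028, so φ₂ = -61.6458°.
Δλ = atan2( sin θ sin δ cos φ₁ , cos δ − sin φ₁ sin φ₂ ) = atan2(-0.009933, 0.204341) = -0.048572 rad = -2.7830°.
λ₂ = 178.5898° + -2.7830° = 175.8068°.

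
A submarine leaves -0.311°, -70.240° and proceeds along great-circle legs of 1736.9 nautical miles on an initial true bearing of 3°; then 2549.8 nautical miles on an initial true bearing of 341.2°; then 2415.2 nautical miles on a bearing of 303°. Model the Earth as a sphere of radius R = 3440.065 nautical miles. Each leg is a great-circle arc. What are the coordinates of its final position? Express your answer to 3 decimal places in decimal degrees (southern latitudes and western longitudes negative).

latitude 57.197°, longitude 167.686°

Apply the spherical direct solution leg by leg, carrying full precision between legs.
Leg 1: from (-0.311°, -70.240°), δ = 1736.9/3440.065 = 0.504903 rad, θ = 3° → φ = 28.575°, λ = -68.588°.
Leg 2: from (28.575°, -68.588°), δ = 2549.8/3440.065 = 0.741207 rad, θ = 341.2° → φ = 66.082°, λ = -101.046°.
Leg 3: from (66.082°, -101.046°), δ = 2415.2/3440.065 = 0.702080 rad, θ = 303° → φ = 57.197°, λ = 167.686°.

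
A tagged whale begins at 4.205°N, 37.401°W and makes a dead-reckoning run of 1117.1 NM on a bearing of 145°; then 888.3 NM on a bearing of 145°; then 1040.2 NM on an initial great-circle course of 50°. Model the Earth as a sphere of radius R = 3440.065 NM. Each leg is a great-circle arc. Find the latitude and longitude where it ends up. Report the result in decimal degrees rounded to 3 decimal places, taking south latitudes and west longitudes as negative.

Apply the spherical direct solution leg by leg, carrying full precision between legs.
Leg 1: from (4.205°, -37.401°), δ = 1117.1/3440.065 = 0.324732 rad, θ = 145° → φ = -11.020°, λ = -26.656°.
Leg 2: from (-11.020°, -26.656°), δ = 888.3/3440.065 = 0.258222 rad, θ = 145° → φ = -22.963°, λ = -17.503°.
Leg 3: from (-22.963°, -17.503°), δ = 1040.2/3440.065 = 0.302378 rad, θ = 50° → φ = -11.315°, λ = -4.050°.

latitude -11.315°, longitude -4.050°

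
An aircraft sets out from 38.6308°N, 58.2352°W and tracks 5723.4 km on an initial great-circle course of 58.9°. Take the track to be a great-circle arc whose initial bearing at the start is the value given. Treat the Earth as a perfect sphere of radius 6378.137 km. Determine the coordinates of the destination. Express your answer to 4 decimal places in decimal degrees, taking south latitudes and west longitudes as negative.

The arc subtends δ = 5723.4/6378.137 = 0.897347 rad at the centre.
Converting: φ₁ = 0.674235 rad, θ = 1.027999 rad.
Applying the spherical law of cosines for sides, sin φ₂ = sin φ₁ cos δ + cos φ₁ sin δ cos θ = 0.704779, so φ₂ = 44.8117°.
For the longitude increment, Δλ = atan2( sin θ sin δ cos φ₁, cos δ − sin φ₁ sin φ₂ ) = atan2(0.522865, 0.183693) = 70.6426°.
λ₂ = λ₁ + Δλ = 12.4074°.

latitude 44.8117°, longitude 12.4074°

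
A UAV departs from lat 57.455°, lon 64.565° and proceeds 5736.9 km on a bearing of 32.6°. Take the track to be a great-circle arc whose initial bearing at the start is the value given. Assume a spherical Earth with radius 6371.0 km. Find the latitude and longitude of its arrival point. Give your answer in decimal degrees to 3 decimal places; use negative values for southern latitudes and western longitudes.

latitude 61.501°, longitude -177.667°

δ = 5736.9/6371 = 0.900471 rad (51.5932°).
Start latitude φ₁ = 1.002779 rad; initial bearing θ = 0.568977 rad.
Applying the spherical law of cosines for sides, sin φ₂ = sin φ₁ cos δ + cos φ₁ sin δ cos θ = 0.878829, so φ₂ = 61.501°.
Δλ = atan2( sin θ sin δ cos φ₁ , cos δ − sin φ₁ sin φ₂ ) = atan2(0.227123, -0.119585) = 2.055435 rad = 117.768°.
λ₂ = 64.565° + 117.768° = 182.333°, normalized to (−180°, 180°] → -177.667°.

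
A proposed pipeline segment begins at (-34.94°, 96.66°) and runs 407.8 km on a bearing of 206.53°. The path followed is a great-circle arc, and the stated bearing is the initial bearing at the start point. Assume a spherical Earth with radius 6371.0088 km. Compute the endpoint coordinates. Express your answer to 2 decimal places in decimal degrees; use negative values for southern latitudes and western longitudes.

latitude -38.20°, longitude 94.58°

The arc subtends δ = 407.8/6371.0088 = 0.064009 rad at the centre.
With φ₁ = -34.94° = -0.609818 rad and θ = 206.53° = 3.604629 rad:
Destination latitude: φ₂ = arcsin( sin φ₁ cos δ + cos φ₁ sin δ cos θ ) = arcsin(-0.618459) = -38.20°.
Δλ = atan2( sin θ sin δ cos φ₁ , cos δ − sin φ₁ sin φ₂ ) = atan2(-0.023421, 0.643749) = -0.036366 rad = -2.08°.
λ₂ = 96.66° + -2.08° = 94.58°.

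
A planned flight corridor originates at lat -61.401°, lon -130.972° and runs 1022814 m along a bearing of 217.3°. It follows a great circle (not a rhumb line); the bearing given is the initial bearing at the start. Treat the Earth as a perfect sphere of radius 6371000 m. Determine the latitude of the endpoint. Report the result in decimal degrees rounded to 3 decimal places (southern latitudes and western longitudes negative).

latitude -68.059°

The arc subtends δ = 1022814/6371000 = 0.160542 rad at the centre.
With φ₁ = -61.401° = -1.071650 rad and θ = 217.3° = 3.792600 rad:
Destination latitude: φ₂ = arcsin( sin φ₁ cos δ + cos φ₁ sin δ cos θ ) = arcsin(-0.927569) = -68.059°.
Then Δλ = atan2(-0.046369, 0.172743) = -0.262246 rad, from sin θ sin δ cos φ₁ over cos δ − sin φ₁ sin φ₂.
Hence λ₂ = -130.972° + -15.026° = -145.998°.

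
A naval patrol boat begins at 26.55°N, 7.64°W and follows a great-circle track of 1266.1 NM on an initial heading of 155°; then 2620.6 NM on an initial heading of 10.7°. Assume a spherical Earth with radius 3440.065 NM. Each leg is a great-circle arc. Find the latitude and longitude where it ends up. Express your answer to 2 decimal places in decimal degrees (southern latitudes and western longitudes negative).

Apply the spherical direct solution leg by leg, carrying full precision between legs.
Leg 1: from (26.55°, -7.64°), δ = 1266.1/3440.065 = 0.368045 rad, θ = 155° → φ = 7.20°, λ = 1.18°.
Leg 2: from (7.20°, 1.18°), δ = 2620.6/3440.065 = 0.761788 rad, θ = 10.7° → φ = 49.78°, λ = 12.62°.

latitude 49.78°, longitude 12.62°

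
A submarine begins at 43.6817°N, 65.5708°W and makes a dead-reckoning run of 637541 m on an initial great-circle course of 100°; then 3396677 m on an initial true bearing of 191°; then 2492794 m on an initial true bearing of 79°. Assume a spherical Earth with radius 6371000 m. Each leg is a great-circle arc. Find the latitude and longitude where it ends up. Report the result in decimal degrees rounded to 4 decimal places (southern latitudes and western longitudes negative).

latitude 15.5321°, longitude -40.7430°

Apply the spherical direct solution leg by leg, carrying full precision between legs.
Leg 1: from (43.6817°, -65.5708°), δ = 637541/6371000 = 0.100069 rad, θ = 100° → φ = 42.4270°, λ = -57.9112°.
Leg 2: from (42.4270°, -57.9112°), δ = 3396677/6371000 = 0.533147 rad, θ = 191° → φ = 12.2838°, λ = -63.6072°.
Leg 3: from (12.2838°, -63.6072°), δ = 2492794/6371000 = 0.391272 rad, θ = 79° → φ = 15.5321°, λ = -40.7430°.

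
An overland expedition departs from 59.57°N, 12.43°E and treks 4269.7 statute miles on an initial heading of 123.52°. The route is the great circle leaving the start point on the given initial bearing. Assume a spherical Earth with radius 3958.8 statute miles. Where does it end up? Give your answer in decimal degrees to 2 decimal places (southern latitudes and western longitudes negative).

δ = 4269.7/3958.8 = 1.078534 rad (61.7954°).
Converting: φ₁ = 1.039693 rad, θ = 2.155831 rad.
Applying the spherical law of cosines for sides, sin φ₂ = sin φ₁ cos δ + cos φ₁ sin δ cos θ = 0.161031, so φ₂ = 9.27°.
Then Δλ = atan2(0.372117, 0.333772) = 0.839666 rad, from sin θ sin δ cos φ₁ over cos δ − sin φ₁ sin φ₂.
λ₂ = 12.43° + 48.11° = 60.54°.

latitude 9.27°, longitude 60.54°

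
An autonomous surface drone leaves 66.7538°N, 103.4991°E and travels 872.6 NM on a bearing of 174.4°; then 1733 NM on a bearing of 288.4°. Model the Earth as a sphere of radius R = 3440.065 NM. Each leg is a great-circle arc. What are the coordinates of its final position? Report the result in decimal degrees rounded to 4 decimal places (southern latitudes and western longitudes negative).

Apply the spherical direct solution leg by leg, carrying full precision between legs.
Leg 1: from (66.7538°, 103.4991°), δ = 872.6/3440.065 = 0.253658 rad, θ = 174.4° → φ = 52.2645°, λ = 105.7922°.
Leg 2: from (52.2645°, 105.7922°), δ = 1733/3440.065 = 0.503770 rad, θ = 288.4° → φ = 51.7996°, λ = 58.0023°.

latitude 51.7996°, longitude 58.0023°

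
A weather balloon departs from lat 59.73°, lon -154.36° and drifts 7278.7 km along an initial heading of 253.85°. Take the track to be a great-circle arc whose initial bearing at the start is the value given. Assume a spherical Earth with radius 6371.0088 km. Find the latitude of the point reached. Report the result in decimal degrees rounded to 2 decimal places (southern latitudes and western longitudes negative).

latitude 13.37°

Angular distance δ = d/R = 7278.7 / 6371.0088 = 1.142472 rad.
With φ₁ = 59.73° = 1.042485 rad and θ = 253.85° = 4.430518 rad:
sin φ₂ = sin φ₁ cos δ + cos φ₁ sin δ cos θ = (0.863660)(0.415347) + (0.504075)(0.909663)(-0.278153) = 0.231174
φ₂ = asin(0.231174) = 0.233285 rad = 13.37°.
For the longitude increment, Δλ = atan2( sin θ sin δ cos φ₁, cos δ − sin φ₁ sin φ₂ ) = atan2(-0.440443, 0.215691) = -63.91°.
λ₂ = -154.36° + -63.91° = -218.27°, normalized to (−180°, 180°] → 141.73°.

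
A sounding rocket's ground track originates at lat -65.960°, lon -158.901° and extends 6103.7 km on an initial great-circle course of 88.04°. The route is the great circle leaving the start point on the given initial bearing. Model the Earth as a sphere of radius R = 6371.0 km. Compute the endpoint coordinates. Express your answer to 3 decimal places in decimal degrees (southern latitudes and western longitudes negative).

latitude -30.920°, longitude -86.532°

Angular distance δ = d/R = 6103.7 / 6371 = 0.958044 rad.
Converting: φ₁ = -1.151219 rad, θ = 1.536588 rad.
sin φ₂ = sin φ₁ cos δ + cos φ₁ sin δ cos θ = (-0.913261)(0.575121) + (0.407374)(0.818068)(0.034202) = -0.513838
φ₂ = asin(-0.513838) = -0.539652 rad = -30.920°.
Then Δλ = atan2(0.333065, 0.105853) = 1.263077 rad, from sin θ sin δ cos φ₁ over cos δ − sin φ₁ sin φ₂.
Hence λ₂ = -158.901° + 72.369° = -86.532°.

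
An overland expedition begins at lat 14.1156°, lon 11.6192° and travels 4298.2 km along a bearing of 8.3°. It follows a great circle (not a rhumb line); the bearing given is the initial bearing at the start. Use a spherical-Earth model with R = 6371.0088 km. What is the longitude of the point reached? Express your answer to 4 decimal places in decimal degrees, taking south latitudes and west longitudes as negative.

The arc subtends δ = 4298.2/6371.0088 = 0.674650 rad at the centre.
Converting: φ₁ = 0.246364 rad, θ = 0.144862 rad.
Destination latitude: φ₂ = arcsin( sin φ₁ cos δ + cos φ₁ sin δ cos θ ) = arcsin(0.789870) = 52.1734°.
Then Δλ = atan2(0.087446, 0.588293) = 0.147563 rad, from sin θ sin δ cos φ₁ over cos δ − sin φ₁ sin φ₂.
λ₂ = 11.6192° + 8.4547° = 20.0739°.

longitude 20.0739°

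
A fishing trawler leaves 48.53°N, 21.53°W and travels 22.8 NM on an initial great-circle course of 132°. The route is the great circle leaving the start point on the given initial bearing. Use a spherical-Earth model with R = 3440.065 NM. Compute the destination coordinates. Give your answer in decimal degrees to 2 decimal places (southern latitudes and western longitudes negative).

latitude 48.28°, longitude -21.11°

The arc subtends δ = 22.8/3440.065 = 0.006628 rad at the centre.
Start latitude φ₁ = 0.847008 rad; initial bearing θ = 2.303835 rad.
Applying the spherical law of cosines for sides, sin φ₂ = sin φ₁ cos δ + cos φ₁ sin δ cos θ = 0.746349, so φ₂ = 48.28°.
For the longitude increment, Δλ = atan2( sin θ sin δ cos φ₁, cos δ − sin φ₁ sin φ₂ ) = atan2(0.003262, 0.440737) = 0.42°.
Hence λ₂ = -21.53° + 0.42° = -21.11°.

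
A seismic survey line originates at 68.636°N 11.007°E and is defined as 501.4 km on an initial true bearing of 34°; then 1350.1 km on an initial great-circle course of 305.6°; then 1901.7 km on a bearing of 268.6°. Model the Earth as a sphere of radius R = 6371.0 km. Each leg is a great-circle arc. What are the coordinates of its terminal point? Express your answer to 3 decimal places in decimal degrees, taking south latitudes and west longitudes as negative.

Apply the spherical direct solution leg by leg, carrying full precision between legs.
Leg 1: from (68.636°, 11.007°), δ = 501.4/6371 = 0.078700 rad, θ = 34° → φ = 72.203°, λ = 19.277°.
Leg 2: from (72.203°, 19.277°), δ = 1350.1/6371 = 0.211913 rad, θ = 305.6° → φ = 75.528°, λ = -23.906°.
Leg 3: from (75.528°, -23.906°), δ = 1901.7/6371 = 0.298493 rad, θ = 268.6° → φ = 67.467°, λ = -74.006°.

latitude 67.467°, longitude -74.006°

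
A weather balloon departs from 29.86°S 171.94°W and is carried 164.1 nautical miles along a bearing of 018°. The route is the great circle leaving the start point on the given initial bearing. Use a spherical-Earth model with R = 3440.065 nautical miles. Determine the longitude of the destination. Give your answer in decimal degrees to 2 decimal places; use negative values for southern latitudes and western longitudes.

The arc subtends δ = 164.1/3440.065 = 0.047703 rad at the centre.
With φ₁ = -29.86° = -0.521155 rad and θ = 18° = 0.314159 rad:
Destination latitude: φ₂ = arcsin( sin φ₁ cos δ + cos φ₁ sin δ cos θ ) = arcsin(-0.457986) = -27.26°.
Then Δλ = atan2(0.012779, 0.770839) = 0.016577 rad, from sin θ sin δ cos φ₁ over cos δ − sin φ₁ sin φ₂.
Hence λ₂ = -171.94° + 0.95° = -170.99°.

longitude -170.99°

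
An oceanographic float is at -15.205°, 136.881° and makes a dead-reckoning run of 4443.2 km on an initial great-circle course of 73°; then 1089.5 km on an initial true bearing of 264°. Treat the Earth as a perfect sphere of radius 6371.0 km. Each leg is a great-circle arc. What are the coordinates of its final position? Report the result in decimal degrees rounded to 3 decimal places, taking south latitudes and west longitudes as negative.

latitude -2.139°, longitude 165.031°

Apply the spherical direct solution leg by leg, carrying full precision between legs.
Leg 1: from (-15.205°, 136.881°), δ = 4443.2/6371 = 0.697410 rad, θ = 73° → φ = -1.137°, λ = 174.782°.
Leg 2: from (-1.137°, 174.782°), δ = 1089.5/6371 = 0.171009 rad, θ = 264° → φ = -2.139°, λ = 165.031°.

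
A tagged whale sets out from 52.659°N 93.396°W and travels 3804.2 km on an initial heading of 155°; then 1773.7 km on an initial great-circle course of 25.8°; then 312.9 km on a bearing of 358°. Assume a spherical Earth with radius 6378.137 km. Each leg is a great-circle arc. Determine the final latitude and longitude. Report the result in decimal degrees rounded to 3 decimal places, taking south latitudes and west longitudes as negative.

latitude 37.364°, longitude -70.504°

Apply the spherical direct solution leg by leg, carrying full precision between legs.
Leg 1: from (52.659°, -93.396°), δ = 3804.2/6378.137 = 0.596444 rad, θ = 155° → φ = 20.425°, λ = -78.722°.
Leg 2: from (20.425°, -78.722°), δ = 1773.7/6378.137 = 0.278091 rad, θ = 25.8° → φ = 34.555°, λ = -70.381°.
Leg 3: from (34.555°, -70.381°), δ = 312.9/6378.137 = 0.049058 rad, θ = 358° → φ = 37.364°, λ = -70.504°.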